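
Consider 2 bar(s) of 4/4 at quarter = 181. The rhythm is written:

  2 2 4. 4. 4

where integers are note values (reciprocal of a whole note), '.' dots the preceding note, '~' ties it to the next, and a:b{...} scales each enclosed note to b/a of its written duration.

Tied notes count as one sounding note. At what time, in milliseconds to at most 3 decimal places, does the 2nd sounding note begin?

note 2 onset = 2b = 662.983ms

1. 0.0ms @ 0 + 662.983ms (2)
2. 662.983ms @ 2 + 662.983ms (2)
3. 1325.967ms @ 4 + 497.238ms (3/2)
4. 1823.204ms @ 11/2 + 497.238ms (3/2)
5. 2320.442ms @ 7 + 331.492ms (1)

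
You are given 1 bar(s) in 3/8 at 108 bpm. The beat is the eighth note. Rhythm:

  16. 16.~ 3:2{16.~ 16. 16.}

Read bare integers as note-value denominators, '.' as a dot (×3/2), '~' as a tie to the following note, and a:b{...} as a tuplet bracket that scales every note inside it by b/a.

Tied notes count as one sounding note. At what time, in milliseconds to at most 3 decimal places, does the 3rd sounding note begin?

note 3 onset = 5/2b = 1388.889ms

1. 0.0ms @ 0 + 416.667ms (3/4)
2. 416.667ms @ 3/4 + 972.222ms (7/4)
3. 1388.889ms @ 5/2 + 277.778ms (1/2)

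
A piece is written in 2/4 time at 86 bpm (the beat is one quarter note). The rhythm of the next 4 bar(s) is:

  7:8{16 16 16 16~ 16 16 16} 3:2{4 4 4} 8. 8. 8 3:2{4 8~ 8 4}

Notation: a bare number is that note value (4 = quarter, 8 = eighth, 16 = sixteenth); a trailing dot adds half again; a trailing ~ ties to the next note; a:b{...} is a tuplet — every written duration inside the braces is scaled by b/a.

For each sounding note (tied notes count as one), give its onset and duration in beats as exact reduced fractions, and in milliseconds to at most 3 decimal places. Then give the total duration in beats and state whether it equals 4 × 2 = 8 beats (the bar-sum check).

1) 0.0ms=0b +199.336ms=2/7b
2) 199.336ms=2/7b +199.336ms=2/7b
3) 398.671ms=4/7b +199.336ms=2/7b
4) 598.007ms=6/7b +398.671ms=4/7b
5) 996.678ms=10/7b +199.336ms=2/7b
6) 1196.013ms=12/7b +199.336ms=2/7b
7) 1395.349ms=2b +465.116ms=2/3b
8) 1860.465ms=8/3b +465.116ms=2/3b
9) 2325.581ms=10/3b +465.116ms=2/3b
10) 2790.698ms=4b +523.256ms=3/4b
11) 3313.953ms=19/4b +523.256ms=3/4b
12) 3837.209ms=11/2b +348.837ms=1/2b
13) 4186.047ms=6b +465.116ms=2/3b
14) 4651.163ms=20/3b +465.116ms=2/3b
15) 5116.279ms=22/3b +465.116ms=2/3b
Σ=8b of 8 (86bpm 2/4) — PASS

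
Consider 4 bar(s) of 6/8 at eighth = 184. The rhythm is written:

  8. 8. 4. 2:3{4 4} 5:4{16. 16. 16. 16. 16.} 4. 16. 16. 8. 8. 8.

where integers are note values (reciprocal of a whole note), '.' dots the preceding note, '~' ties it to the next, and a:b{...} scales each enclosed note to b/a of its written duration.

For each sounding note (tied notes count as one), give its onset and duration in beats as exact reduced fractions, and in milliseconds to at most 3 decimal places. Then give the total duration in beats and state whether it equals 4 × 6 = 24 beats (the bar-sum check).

1) 0.0ms=0b +489.13ms=3/2b
2) 489.13ms=3/2b +489.13ms=3/2b
3) 978.261ms=3b +978.261ms=3b
4) 1956.522ms=6b +978.261ms=3b
5) 2934.783ms=9b +978.261ms=3b
6) 3913.043ms=12b +195.652ms=3/5b
7) 4108.696ms=63/5b +195.652ms=3/5b
8) 4304.348ms=66/5b +195.652ms=3/5b
9) 4500.0ms=69/5b +195.652ms=3/5b
10) 4695.652ms=72/5b +195.652ms=3/5b
11) 4891.304ms=15b +978.261ms=3b
12) 5869.565ms=18b +244.565ms=3/4b
13) 6114.13ms=75/4b +244.565ms=3/4b
14) 6358.696ms=39/2b +489.13ms=3/2b
15) 6847.826ms=21b +489.13ms=3/2b
16) 7336.957ms=45/2b +489.13ms=3/2b
Σ=24b of 24 (184bpm 6/8) — PASS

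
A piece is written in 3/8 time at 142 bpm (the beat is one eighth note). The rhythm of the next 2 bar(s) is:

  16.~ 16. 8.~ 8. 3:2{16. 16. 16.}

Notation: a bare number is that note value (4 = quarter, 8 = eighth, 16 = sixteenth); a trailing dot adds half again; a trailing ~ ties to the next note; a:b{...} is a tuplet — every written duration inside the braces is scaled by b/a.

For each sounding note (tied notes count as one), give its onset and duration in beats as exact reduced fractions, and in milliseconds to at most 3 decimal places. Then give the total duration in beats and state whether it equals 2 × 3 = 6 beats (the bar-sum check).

1) 0.0ms=0b +633.803ms=3/2b
2) 633.803ms=3/2b +1267.606ms=3b
3) 1901.408ms=9/2b +211.268ms=1/2b
4) 2112.676ms=5b +211.268ms=1/2b
5) 2323.944ms=11/2b +211.268ms=1/2b
Σ=6b of 6 (142bpm 3/8) — PASS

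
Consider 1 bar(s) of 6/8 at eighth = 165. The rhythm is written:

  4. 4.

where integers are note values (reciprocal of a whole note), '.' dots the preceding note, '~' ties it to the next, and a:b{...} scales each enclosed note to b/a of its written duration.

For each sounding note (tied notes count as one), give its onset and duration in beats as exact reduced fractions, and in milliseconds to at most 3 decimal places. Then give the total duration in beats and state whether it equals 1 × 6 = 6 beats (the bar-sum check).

1) 0.0ms=0b +1090.909ms=3b
2) 1090.909ms=3b +1090.909ms=3b
Σ=6b of 6 (165bpm 6/8) — PASS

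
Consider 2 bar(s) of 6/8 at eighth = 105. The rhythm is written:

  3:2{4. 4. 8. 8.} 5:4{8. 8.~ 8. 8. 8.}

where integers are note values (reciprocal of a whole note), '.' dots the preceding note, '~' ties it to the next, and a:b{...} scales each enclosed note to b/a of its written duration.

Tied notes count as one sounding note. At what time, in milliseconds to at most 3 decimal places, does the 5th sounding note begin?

note 5 onset = 6b = 3428.571ms

1. 0.0ms @ 0 + 1142.857ms (2)
2. 1142.857ms @ 2 + 1142.857ms (2)
3. 2285.714ms @ 4 + 571.429ms (1)
4. 2857.143ms @ 5 + 571.429ms (1)
5. 3428.571ms @ 6 + 685.714ms (6/5)
6. 4114.286ms @ 36/5 + 1371.429ms (12/5)
7. 5485.714ms @ 48/5 + 685.714ms (6/5)
8. 6171.429ms @ 54/5 + 685.714ms (6/5)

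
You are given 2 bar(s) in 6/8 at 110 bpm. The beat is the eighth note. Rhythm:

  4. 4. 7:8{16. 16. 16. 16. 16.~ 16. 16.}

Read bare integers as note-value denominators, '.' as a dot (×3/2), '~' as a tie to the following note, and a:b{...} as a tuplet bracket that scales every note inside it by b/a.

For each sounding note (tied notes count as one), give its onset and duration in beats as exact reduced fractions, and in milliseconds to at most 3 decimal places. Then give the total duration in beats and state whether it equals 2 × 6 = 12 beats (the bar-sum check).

1) 0.0ms=0b +1636.364ms=3b
2) 1636.364ms=3b +1636.364ms=3b
3) 3272.727ms=6b +467.532ms=6/7b
4) 3740.26ms=48/7b +467.532ms=6/7b
5) 4207.792ms=54/7b +467.532ms=6/7b
6) 4675.325ms=60/7b +467.532ms=6/7b
7) 5142.857ms=66/7b +935.065ms=12/7b
8) 6077.922ms=78/7b +467.532ms=6/7b
Σ=12b of 12 (110bpm 6/8) — PASS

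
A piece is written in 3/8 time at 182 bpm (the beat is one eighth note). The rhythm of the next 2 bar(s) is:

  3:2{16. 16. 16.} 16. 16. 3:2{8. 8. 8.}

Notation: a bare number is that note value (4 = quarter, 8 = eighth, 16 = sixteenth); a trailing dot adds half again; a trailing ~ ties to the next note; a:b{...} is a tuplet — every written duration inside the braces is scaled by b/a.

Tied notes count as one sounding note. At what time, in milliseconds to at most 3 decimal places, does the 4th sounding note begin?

1. 0.0ms @ 0 + 164.835ms (1/2)
2. 164.835ms @ 1/2 + 164.835ms (1/2)
3. 329.67ms @ 1 + 164.835ms (1/2)
4. 494.505ms @ 3/2 + 247.253ms (3/4)
5. 741.758ms @ 9/4 + 247.253ms (3/4)
6. 989.011ms @ 3 + 329.67ms (1)
7. 1318.681ms @ 4 + 329.67ms (1)
8. 1648.352ms @ 5 + 329.67ms (1)

note 4 onset = 3/2b = 494.505ms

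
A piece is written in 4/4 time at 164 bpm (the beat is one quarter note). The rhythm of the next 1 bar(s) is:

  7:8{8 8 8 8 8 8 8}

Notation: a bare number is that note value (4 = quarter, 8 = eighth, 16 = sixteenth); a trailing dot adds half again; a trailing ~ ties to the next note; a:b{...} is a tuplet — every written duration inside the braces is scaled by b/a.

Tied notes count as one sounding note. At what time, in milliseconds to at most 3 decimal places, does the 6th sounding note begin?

note 6 onset = 20/7b = 1045.296ms

1. 0.0ms @ 0 + 209.059ms (4/7)
2. 209.059ms @ 4/7 + 209.059ms (4/7)
3. 418.118ms @ 8/7 + 209.059ms (4/7)
4. 627.178ms @ 12/7 + 209.059ms (4/7)
5. 836.237ms @ 16/7 + 209.059ms (4/7)
6. 1045.296ms @ 20/7 + 209.059ms (4/7)
7. 1254.355ms @ 24/7 + 209.059ms (4/7)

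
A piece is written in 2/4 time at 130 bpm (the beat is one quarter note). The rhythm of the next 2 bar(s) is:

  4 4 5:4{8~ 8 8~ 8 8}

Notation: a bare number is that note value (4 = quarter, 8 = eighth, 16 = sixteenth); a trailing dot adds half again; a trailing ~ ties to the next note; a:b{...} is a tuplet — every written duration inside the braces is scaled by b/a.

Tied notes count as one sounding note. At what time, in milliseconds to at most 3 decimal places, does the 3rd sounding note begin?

1. 0.0ms @ 0 + 461.538ms (1)
2. 461.538ms @ 1 + 461.538ms (1)
3. 923.077ms @ 2 + 369.231ms (4/5)
4. 1292.308ms @ 14/5 + 369.231ms (4/5)
5. 1661.538ms @ 18/5 + 184.615ms (2/5)

note 3 onset = 2b = 923.077ms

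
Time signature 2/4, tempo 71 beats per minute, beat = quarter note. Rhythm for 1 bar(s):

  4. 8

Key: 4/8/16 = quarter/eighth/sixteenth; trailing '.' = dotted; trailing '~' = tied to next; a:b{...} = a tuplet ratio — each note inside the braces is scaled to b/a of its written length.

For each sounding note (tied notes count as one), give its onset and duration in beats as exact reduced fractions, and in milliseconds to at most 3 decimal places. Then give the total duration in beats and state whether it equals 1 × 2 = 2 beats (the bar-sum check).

1) 0.0ms=0b +1267.606ms=3/2b
2) 1267.606ms=3/2b +422.535ms=1/2b
Σ=2b of 2 (71bpm 2/4) — PASS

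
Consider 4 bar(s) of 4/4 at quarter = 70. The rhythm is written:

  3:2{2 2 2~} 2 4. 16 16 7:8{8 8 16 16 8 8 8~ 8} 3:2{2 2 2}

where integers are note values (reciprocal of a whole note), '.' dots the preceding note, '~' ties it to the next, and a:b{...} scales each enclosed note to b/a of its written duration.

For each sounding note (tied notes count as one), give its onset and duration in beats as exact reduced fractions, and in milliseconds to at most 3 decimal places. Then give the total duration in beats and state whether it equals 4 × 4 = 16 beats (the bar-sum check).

1) 0.0ms=0b +1142.857ms=4/3b
2) 1142.857ms=4/3b +1142.857ms=4/3b
3) 2285.714ms=8/3b +2857.143ms=10/3b
4) 5142.857ms=6b +1285.714ms=3/2b
5) 6428.571ms=15/2b +214.286ms=1/4b
6) 6642.857ms=31/4b +214.286ms=1/4b
7) 6857.143ms=8b +489.796ms=4/7b
8) 7346.939ms=60/7b +489.796ms=4/7b
9) 7836.735ms=64/7b +244.898ms=2/7b
10) 8081.633ms=66/7b +244.898ms=2/7b
11) 8326.531ms=68/7b +489.796ms=4/7b
12) 8816.327ms=72/7b +489.796ms=4/7b
13) 9306.122ms=76/7b +979.592ms=8/7b
14) 10285.714ms=12b +1142.857ms=4/3b
15) 11428.571ms=40/3b +1142.857ms=4/3b
16) 12571.429ms=44/3b +1142.857ms=4/3b
Σ=16b of 16 (70bpm 4/4) — PASS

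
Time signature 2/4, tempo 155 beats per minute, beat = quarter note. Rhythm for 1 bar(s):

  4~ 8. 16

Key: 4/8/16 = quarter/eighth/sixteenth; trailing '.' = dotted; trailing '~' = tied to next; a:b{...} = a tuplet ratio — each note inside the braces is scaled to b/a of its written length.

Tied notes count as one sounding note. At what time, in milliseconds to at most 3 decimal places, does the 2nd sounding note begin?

note 2 onset = 7/4b = 677.419ms

1. 0.0ms @ 0 + 677.419ms (7/4)
2. 677.419ms @ 7/4 + 96.774ms (1/4)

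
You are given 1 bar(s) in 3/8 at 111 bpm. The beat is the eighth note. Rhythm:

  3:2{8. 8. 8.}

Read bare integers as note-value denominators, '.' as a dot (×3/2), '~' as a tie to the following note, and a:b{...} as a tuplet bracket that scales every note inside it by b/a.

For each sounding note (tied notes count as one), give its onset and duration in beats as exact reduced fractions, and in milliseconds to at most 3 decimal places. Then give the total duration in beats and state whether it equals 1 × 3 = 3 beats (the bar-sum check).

1) 0.0ms=0b +540.541ms=1b
2) 540.541ms=1b +540.541ms=1b
3) 1081.081ms=2b +540.541ms=1b
Σ=3b of 3 (111bpm 3/8) — PASS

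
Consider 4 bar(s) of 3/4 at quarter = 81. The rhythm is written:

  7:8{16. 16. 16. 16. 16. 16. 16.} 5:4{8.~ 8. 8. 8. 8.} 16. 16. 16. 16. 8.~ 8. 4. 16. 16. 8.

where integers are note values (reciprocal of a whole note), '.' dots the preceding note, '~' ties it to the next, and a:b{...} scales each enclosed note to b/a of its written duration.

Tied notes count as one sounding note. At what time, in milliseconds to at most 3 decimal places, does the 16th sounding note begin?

note 16 onset = 15/2b = 5555.556ms

1. 0.0ms @ 0 + 317.46ms (3/7)
2. 317.46ms @ 3/7 + 317.46ms (3/7)
3. 634.921ms @ 6/7 + 317.46ms (3/7)
4. 952.381ms @ 9/7 + 317.46ms (3/7)
5. 1269.841ms @ 12/7 + 317.46ms (3/7)
6. 1587.302ms @ 15/7 + 317.46ms (3/7)
7. 1904.762ms @ 18/7 + 317.46ms (3/7)
8. 2222.222ms @ 3 + 888.889ms (6/5)
9. 3111.111ms @ 21/5 + 444.444ms (3/5)
10. 3555.556ms @ 24/5 + 444.444ms (3/5)
11. 4000.0ms @ 27/5 + 444.444ms (3/5)
12. 4444.444ms @ 6 + 277.778ms (3/8)
13. 4722.222ms @ 51/8 + 277.778ms (3/8)
14. 5000.0ms @ 27/4 + 277.778ms (3/8)
15. 5277.778ms @ 57/8 + 277.778ms (3/8)
16. 5555.556ms @ 15/2 + 1111.111ms (3/2)
17. 6666.667ms @ 9 + 1111.111ms (3/2)
18. 7777.778ms @ 21/2 + 277.778ms (3/8)
19. 8055.556ms @ 87/8 + 277.778ms (3/8)
20. 8333.333ms @ 45/4 + 555.556ms (3/4)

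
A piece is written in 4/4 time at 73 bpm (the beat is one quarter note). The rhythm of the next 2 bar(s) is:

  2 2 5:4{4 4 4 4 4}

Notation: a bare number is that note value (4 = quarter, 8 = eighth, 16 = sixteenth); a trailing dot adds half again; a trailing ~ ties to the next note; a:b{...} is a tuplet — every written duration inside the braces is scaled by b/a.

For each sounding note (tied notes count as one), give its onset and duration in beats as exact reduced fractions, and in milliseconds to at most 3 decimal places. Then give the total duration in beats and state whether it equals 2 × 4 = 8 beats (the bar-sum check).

1) 0.0ms=0b +1643.836ms=2b
2) 1643.836ms=2b +1643.836ms=2b
3) 3287.671ms=4b +657.534ms=4/5b
4) 3945.205ms=24/5b +657.534ms=4/5b
5) 4602.74ms=28/5b +657.534ms=4/5b
6) 5260.274ms=32/5b +657.534ms=4/5b
7) 5917.808ms=36/5b +657.534ms=4/5b
Σ=8b of 8 (73bpm 4/4) — PASS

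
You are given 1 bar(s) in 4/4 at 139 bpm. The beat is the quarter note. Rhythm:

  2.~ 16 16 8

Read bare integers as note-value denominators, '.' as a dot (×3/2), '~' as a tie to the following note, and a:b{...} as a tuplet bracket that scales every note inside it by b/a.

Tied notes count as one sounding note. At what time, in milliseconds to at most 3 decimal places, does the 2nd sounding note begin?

note 2 onset = 13/4b = 1402.878ms

1. 0.0ms @ 0 + 1402.878ms (13/4)
2. 1402.878ms @ 13/4 + 107.914ms (1/4)
3. 1510.791ms @ 7/2 + 215.827ms (1/2)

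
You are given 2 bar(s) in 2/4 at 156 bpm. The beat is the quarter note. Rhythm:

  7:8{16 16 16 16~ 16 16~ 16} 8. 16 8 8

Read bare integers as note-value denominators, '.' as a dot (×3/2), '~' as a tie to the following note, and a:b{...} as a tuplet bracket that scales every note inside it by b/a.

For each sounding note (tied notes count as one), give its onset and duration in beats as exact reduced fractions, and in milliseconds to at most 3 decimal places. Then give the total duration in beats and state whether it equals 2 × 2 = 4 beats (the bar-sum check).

1) 0.0ms=0b +109.89ms=2/7b
2) 109.89ms=2/7b +109.89ms=2/7b
3) 219.78ms=4/7b +109.89ms=2/7b
4) 329.67ms=6/7b +219.78ms=4/7b
5) 549.451ms=10/7b +219.78ms=4/7b
6) 769.231ms=2b +288.462ms=3/4b
7) 1057.692ms=11/4b +96.154ms=1/4b
8) 1153.846ms=3b +192.308ms=1/2b
9) 1346.154ms=7/2b +192.308ms=1/2b
Σ=4b of 4 (156bpm 2/4) — PASS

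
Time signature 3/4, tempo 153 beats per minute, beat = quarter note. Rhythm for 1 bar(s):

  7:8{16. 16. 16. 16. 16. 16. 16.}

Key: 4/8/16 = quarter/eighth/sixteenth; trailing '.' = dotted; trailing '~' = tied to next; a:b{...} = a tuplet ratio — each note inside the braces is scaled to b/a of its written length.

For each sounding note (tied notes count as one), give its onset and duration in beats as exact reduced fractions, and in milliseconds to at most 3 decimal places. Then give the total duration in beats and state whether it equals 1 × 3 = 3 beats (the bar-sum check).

1) 0.0ms=0b +168.067ms=3/7b
2) 168.067ms=3/7b +168.067ms=3/7b
3) 336.134ms=6/7b +168.067ms=3/7b
4) 504.202ms=9/7b +168.067ms=3/7b
5) 672.269ms=12/7b +168.067ms=3/7b
6) 840.336ms=15/7b +168.067ms=3/7b
7) 1008.403ms=18/7b +168.067ms=3/7b
Σ=3b of 3 (153bpm 3/4) — PASS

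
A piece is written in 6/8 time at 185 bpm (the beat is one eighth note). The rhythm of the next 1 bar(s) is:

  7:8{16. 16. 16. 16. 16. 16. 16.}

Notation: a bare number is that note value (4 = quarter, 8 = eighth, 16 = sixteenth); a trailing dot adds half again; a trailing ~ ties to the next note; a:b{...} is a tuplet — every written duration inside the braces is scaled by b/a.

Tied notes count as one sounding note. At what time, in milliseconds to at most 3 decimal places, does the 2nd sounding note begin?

note 2 onset = 6/7b = 277.992ms

1. 0.0ms @ 0 + 277.992ms (6/7)
2. 277.992ms @ 6/7 + 277.992ms (6/7)
3. 555.985ms @ 12/7 + 277.992ms (6/7)
4. 833.977ms @ 18/7 + 277.992ms (6/7)
5. 1111.969ms @ 24/7 + 277.992ms (6/7)
6. 1389.961ms @ 30/7 + 277.992ms (6/7)
7. 1667.954ms @ 36/7 + 277.992ms (6/7)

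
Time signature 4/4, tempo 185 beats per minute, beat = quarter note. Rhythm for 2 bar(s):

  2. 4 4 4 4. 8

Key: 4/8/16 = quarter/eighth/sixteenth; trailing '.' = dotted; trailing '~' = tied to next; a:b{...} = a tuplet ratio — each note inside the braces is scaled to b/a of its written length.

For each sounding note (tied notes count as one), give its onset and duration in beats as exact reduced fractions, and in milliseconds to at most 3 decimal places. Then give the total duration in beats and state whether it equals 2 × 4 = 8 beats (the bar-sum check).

1) 0.0ms=0b +972.973ms=3b
2) 972.973ms=3b +324.324ms=1b
3) 1297.297ms=4b +324.324ms=1b
4) 1621.622ms=5b +324.324ms=1b
5) 1945.946ms=6b +486.486ms=3/2b
6) 2432.432ms=15/2b +162.162ms=1/2b
Σ=8b of 8 (185bpm 4/4) — PASS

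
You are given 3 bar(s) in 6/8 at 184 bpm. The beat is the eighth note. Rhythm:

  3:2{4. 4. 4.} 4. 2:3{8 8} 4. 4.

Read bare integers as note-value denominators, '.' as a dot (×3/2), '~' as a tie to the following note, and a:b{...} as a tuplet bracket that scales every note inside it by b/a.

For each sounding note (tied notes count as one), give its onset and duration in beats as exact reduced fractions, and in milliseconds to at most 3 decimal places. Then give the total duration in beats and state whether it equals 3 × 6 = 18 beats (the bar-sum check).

1) 0.0ms=0b +652.174ms=2b
2) 652.174ms=2b +652.174ms=2b
3) 1304.348ms=4b +652.174ms=2b
4) 1956.522ms=6b +978.261ms=3b
5) 2934.783ms=9b +489.13ms=3/2b
6) 3423.913ms=21/2b +489.13ms=3/2b
7) 3913.043ms=12b +978.261ms=3b
8) 4891.304ms=15b +978.261ms=3b
Σ=18b of 18 (184bpm 6/8) — PASS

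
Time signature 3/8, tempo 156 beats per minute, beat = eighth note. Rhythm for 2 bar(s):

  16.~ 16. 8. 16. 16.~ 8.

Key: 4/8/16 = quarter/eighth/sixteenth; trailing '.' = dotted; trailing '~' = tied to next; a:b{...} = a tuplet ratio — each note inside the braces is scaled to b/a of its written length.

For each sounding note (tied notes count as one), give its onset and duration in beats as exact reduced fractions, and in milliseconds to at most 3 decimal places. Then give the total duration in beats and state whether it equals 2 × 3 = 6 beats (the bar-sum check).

1) 0.0ms=0b +576.923ms=3/2b
2) 576.923ms=3/2b +576.923ms=3/2b
3) 1153.846ms=3b +288.462ms=3/4b
4) 1442.308ms=15/4b +865.385ms=9/4b
Σ=6b of 6 (156bpm 3/8) — PASS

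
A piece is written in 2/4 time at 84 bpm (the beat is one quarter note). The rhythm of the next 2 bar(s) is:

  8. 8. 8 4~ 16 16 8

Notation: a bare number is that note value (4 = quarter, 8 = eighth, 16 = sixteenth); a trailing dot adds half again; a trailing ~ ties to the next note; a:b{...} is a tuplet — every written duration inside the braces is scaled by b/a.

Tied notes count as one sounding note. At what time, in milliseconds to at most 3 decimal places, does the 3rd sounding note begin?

1. 0.0ms @ 0 + 535.714ms (3/4)
2. 535.714ms @ 3/4 + 535.714ms (3/4)
3. 1071.429ms @ 3/2 + 357.143ms (1/2)
4. 1428.571ms @ 2 + 892.857ms (5/4)
5. 2321.429ms @ 13/4 + 178.571ms (1/4)
6. 2500.0ms @ 7/2 + 357.143ms (1/2)

note 3 onset = 3/2b = 1071.429ms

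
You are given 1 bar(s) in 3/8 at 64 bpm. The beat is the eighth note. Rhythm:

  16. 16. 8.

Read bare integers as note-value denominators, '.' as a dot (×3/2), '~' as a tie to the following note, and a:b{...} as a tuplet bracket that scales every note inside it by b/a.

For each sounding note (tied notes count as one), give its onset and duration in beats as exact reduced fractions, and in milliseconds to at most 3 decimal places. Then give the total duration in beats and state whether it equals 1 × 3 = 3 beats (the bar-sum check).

1) 0.0ms=0b +703.125ms=3/4b
2) 703.125ms=3/4b +703.125ms=3/4b
3) 1406.25ms=3/2b +1406.25ms=3/2b
Σ=3b of 3 (64bpm 3/8) — PASS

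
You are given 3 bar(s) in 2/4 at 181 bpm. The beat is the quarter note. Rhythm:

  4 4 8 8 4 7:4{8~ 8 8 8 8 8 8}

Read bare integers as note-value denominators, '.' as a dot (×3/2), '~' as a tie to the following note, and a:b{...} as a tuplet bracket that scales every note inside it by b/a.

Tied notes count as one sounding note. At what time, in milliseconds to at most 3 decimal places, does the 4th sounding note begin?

1. 0.0ms @ 0 + 331.492ms (1)
2. 331.492ms @ 1 + 331.492ms (1)
3. 662.983ms @ 2 + 165.746ms (1/2)
4. 828.729ms @ 5/2 + 165.746ms (1/2)
5. 994.475ms @ 3 + 331.492ms (1)
6. 1325.967ms @ 4 + 189.424ms (4/7)
7. 1515.391ms @ 32/7 + 94.712ms (2/7)
8. 1610.103ms @ 34/7 + 94.712ms (2/7)
9. 1704.815ms @ 36/7 + 94.712ms (2/7)
10. 1799.526ms @ 38/7 + 94.712ms (2/7)
11. 1894.238ms @ 40/7 + 94.712ms (2/7)

note 4 onset = 5/2b = 828.729ms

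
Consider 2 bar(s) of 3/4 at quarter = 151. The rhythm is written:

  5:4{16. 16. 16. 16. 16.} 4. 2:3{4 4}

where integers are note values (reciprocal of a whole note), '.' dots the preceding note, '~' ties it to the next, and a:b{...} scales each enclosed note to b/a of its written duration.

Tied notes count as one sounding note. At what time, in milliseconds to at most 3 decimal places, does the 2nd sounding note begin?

1. 0.0ms @ 0 + 119.205ms (3/10)
2. 119.205ms @ 3/10 + 119.205ms (3/10)
3. 238.411ms @ 3/5 + 119.205ms (3/10)
4. 357.616ms @ 9/10 + 119.205ms (3/10)
5. 476.821ms @ 6/5 + 119.205ms (3/10)
6. 596.026ms @ 3/2 + 596.026ms (3/2)
7. 1192.053ms @ 3 + 596.026ms (3/2)
8. 1788.079ms @ 9/2 + 596.026ms (3/2)

note 2 onset = 3/10b = 119.205ms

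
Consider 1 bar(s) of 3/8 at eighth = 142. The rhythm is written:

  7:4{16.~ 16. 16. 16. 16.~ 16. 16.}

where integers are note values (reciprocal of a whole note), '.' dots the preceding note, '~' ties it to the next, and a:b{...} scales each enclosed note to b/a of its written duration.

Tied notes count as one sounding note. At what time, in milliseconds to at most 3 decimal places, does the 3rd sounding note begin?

note 3 onset = 9/7b = 543.26ms

1. 0.0ms @ 0 + 362.173ms (6/7)
2. 362.173ms @ 6/7 + 181.087ms (3/7)
3. 543.26ms @ 9/7 + 181.087ms (3/7)
4. 724.346ms @ 12/7 + 362.173ms (6/7)
5. 1086.519ms @ 18/7 + 181.087ms (3/7)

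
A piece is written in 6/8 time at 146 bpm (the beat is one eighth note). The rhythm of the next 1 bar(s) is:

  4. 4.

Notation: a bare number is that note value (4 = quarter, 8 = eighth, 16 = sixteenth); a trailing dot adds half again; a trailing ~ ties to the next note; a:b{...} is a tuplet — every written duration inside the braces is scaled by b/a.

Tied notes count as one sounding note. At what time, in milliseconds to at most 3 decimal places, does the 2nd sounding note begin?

1. 0.0ms @ 0 + 1232.877ms (3)
2. 1232.877ms @ 3 + 1232.877ms (3)

note 2 onset = 3b = 1232.877ms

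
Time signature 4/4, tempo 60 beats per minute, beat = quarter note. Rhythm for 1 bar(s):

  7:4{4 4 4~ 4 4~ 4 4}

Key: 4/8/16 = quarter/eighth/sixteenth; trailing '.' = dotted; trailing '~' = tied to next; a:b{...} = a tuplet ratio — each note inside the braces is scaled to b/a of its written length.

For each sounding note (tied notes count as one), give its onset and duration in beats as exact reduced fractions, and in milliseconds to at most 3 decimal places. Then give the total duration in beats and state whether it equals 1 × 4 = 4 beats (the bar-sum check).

1) 0.0ms=0b +571.429ms=4/7b
2) 571.429ms=4/7b +571.429ms=4/7b
3) 1142.857ms=8/7b +1142.857ms=8/7b
4) 2285.714ms=16/7b +1142.857ms=8/7b
5) 3428.571ms=24/7b +571.429ms=4/7b
Σ=4b of 4 (60bpm 4/4) — PASS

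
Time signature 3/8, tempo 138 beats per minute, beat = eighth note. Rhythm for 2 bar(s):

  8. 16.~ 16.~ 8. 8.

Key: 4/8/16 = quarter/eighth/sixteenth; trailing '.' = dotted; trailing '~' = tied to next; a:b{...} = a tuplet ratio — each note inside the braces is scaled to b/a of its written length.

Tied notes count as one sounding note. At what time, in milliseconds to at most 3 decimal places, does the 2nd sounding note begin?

1. 0.0ms @ 0 + 652.174ms (3/2)
2. 652.174ms @ 3/2 + 1304.348ms (3)
3. 1956.522ms @ 9/2 + 652.174ms (3/2)

note 2 onset = 3/2b = 652.174ms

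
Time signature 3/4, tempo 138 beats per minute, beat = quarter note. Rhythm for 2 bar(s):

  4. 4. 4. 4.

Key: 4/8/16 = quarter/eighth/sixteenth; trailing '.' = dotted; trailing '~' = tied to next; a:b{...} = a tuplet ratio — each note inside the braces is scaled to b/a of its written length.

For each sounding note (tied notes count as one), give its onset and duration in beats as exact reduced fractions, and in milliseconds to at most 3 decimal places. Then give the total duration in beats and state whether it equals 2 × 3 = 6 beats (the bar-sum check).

1) 0.0ms=0b +652.174ms=3/2b
2) 652.174ms=3/2b +652.174ms=3/2b
3) 1304.348ms=3b +652.174ms=3/2b
4) 1956.522ms=9/2b +652.174ms=3/2b
Σ=6b of 6 (138bpm 3/4) — PASS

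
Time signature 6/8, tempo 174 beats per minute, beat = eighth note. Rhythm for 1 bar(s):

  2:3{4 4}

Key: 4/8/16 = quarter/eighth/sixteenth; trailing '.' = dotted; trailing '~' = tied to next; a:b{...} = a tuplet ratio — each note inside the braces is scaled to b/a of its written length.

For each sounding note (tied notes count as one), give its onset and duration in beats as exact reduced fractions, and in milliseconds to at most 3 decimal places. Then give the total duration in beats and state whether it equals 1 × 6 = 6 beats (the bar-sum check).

1) 0.0ms=0b +1034.483ms=3b
2) 1034.483ms=3b +1034.483ms=3b
Σ=6b of 6 (174bpm 6/8) — PASS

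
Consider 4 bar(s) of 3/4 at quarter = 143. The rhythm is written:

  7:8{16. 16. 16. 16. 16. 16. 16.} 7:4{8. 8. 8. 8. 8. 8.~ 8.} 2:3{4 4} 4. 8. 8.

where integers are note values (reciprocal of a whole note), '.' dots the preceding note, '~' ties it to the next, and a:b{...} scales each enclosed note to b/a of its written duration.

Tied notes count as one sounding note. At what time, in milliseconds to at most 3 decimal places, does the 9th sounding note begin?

1. 0.0ms @ 0 + 179.82ms (3/7)
2. 179.82ms @ 3/7 + 179.82ms (3/7)
3. 359.64ms @ 6/7 + 179.82ms (3/7)
4. 539.461ms @ 9/7 + 179.82ms (3/7)
5. 719.281ms @ 12/7 + 179.82ms (3/7)
6. 899.101ms @ 15/7 + 179.82ms (3/7)
7. 1078.921ms @ 18/7 + 179.82ms (3/7)
8. 1258.741ms @ 3 + 179.82ms (3/7)
9. 1438.561ms @ 24/7 + 179.82ms (3/7)
10. 1618.382ms @ 27/7 + 179.82ms (3/7)
11. 1798.202ms @ 30/7 + 179.82ms (3/7)
12. 1978.022ms @ 33/7 + 179.82ms (3/7)
13. 2157.842ms @ 36/7 + 359.64ms (6/7)
14. 2517.483ms @ 6 + 629.371ms (3/2)
15. 3146.853ms @ 15/2 + 629.371ms (3/2)
16. 3776.224ms @ 9 + 629.371ms (3/2)
17. 4405.594ms @ 21/2 + 314.685ms (3/4)
18. 4720.28ms @ 45/4 + 314.685ms (3/4)

note 9 onset = 24/7b = 1438.561ms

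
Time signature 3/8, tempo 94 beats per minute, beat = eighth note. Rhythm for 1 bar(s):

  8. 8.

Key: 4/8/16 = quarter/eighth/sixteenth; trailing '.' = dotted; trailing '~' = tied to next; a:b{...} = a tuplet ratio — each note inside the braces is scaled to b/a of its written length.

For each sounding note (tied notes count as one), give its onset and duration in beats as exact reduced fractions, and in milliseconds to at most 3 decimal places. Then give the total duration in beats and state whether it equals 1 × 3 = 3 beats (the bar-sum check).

1) 0.0ms=0b +957.447ms=3/2b
2) 957.447ms=3/2b +957.447ms=3/2b
Σ=3b of 3 (94bpm 3/8) — PASS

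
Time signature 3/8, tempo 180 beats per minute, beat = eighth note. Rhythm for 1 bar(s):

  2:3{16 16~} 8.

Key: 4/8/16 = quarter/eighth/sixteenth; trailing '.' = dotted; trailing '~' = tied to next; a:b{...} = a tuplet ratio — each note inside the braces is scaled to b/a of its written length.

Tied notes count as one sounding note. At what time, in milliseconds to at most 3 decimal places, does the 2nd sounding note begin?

1. 0.0ms @ 0 + 250.0ms (3/4)
2. 250.0ms @ 3/4 + 750.0ms (9/4)

note 2 onset = 3/4b = 250.0ms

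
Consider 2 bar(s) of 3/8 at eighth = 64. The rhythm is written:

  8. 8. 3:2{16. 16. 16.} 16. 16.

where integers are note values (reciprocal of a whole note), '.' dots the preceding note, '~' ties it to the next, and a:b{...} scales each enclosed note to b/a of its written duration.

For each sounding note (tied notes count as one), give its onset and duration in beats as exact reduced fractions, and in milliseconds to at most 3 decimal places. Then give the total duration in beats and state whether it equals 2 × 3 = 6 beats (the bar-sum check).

1) 0.0ms=0b +1406.25ms=3/2b
2) 1406.25ms=3/2b +1406.25ms=3/2b
3) 2812.5ms=3b +468.75ms=1/2b
4) 3281.25ms=7/2b +468.75ms=1/2b
5) 3750.0ms=4b +468.75ms=1/2b
6) 4218.75ms=9/2b +703.125ms=3/4b
7) 4921.875ms=21/4b +703.125ms=3/4b
Σ=6b of 6 (64bpm 3/8) — PASS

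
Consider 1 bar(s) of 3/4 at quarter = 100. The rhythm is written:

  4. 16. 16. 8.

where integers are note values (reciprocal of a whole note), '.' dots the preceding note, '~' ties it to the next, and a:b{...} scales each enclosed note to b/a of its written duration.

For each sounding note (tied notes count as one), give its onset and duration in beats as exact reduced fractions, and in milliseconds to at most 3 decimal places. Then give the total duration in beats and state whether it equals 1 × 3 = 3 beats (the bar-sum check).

1) 0.0ms=0b +900.0ms=3/2b
2) 900.0ms=3/2b +225.0ms=3/8b
3) 1125.0ms=15/8b +225.0ms=3/8b
4) 1350.0ms=9/4b +450.0ms=3/4b
Σ=3b of 3 (100bpm 3/4) — PASS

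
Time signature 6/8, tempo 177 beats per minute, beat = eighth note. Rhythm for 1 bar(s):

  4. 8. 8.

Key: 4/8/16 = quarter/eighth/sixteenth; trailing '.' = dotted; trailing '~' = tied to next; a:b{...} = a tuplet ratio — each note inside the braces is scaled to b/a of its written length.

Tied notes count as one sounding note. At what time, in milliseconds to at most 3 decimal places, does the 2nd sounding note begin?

note 2 onset = 3b = 1016.949ms

1. 0.0ms @ 0 + 1016.949ms (3)
2. 1016.949ms @ 3 + 508.475ms (3/2)
3. 1525.424ms @ 9/2 + 508.475ms (3/2)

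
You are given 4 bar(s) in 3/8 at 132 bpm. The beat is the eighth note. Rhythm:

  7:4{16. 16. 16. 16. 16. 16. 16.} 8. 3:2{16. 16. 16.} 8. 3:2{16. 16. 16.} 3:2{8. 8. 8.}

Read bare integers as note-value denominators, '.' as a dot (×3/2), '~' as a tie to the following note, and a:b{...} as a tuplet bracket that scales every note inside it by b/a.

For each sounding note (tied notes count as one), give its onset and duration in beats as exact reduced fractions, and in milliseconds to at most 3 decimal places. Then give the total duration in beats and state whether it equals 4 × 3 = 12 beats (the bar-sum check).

1) 0.0ms=0b +194.805ms=3/7b
2) 194.805ms=3/7b +194.805ms=3/7b
3) 389.61ms=6/7b +194.805ms=3/7b
4) 584.416ms=9/7b +194.805ms=3/7b
5) 779.221ms=12/7b +194.805ms=3/7b
6) 974.026ms=15/7b +194.805ms=3/7b
7) 1168.831ms=18/7b +194.805ms=3/7b
8) 1363.636ms=3b +681.818ms=3/2b
9) 2045.455ms=9/2b +227.273ms=1/2b
10) 2272.727ms=5b +227.273ms=1/2b
11) 2500.0ms=11/2b +227.273ms=1/2b
12) 2727.273ms=6b +681.818ms=3/2b
13) 3409.091ms=15/2b +227.273ms=1/2b
14) 3636.364ms=8b +227.273ms=1/2b
15) 3863.636ms=17/2b +227.273ms=1/2b
16) 4090.909ms=9b +454.545ms=1b
17) 4545.455ms=10b +454.545ms=1b
18) 5000.0ms=11b +454.545ms=1b
Σ=12b of 12 (132bpm 3/8) — PASS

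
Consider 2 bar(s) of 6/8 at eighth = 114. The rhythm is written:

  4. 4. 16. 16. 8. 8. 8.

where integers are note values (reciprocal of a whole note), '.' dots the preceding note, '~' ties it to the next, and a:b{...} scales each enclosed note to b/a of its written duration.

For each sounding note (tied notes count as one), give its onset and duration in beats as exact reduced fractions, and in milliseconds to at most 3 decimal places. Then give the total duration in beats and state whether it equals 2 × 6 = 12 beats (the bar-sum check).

1) 0.0ms=0b +1578.947ms=3b
2) 1578.947ms=3b +1578.947ms=3b
3) 3157.895ms=6b +394.737ms=3/4b
4) 3552.632ms=27/4b +394.737ms=3/4b
5) 3947.368ms=15/2b +789.474ms=3/2b
6) 4736.842ms=9b +789.474ms=3/2b
7) 5526.316ms=21/2b +789.474ms=3/2b
Σ=12b of 12 (114bpm 6/8) — PASS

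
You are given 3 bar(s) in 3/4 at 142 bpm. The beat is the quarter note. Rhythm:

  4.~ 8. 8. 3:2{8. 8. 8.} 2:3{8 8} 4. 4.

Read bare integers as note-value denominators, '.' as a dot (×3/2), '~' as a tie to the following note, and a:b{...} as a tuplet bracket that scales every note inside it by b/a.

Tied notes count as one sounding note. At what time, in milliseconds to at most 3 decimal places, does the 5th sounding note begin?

note 5 onset = 4b = 1690.141ms

1. 0.0ms @ 0 + 950.704ms (9/4)
2. 950.704ms @ 9/4 + 316.901ms (3/4)
3. 1267.606ms @ 3 + 211.268ms (1/2)
4. 1478.873ms @ 7/2 + 211.268ms (1/2)
5. 1690.141ms @ 4 + 211.268ms (1/2)
6. 1901.408ms @ 9/2 + 316.901ms (3/4)
7. 2218.31ms @ 21/4 + 316.901ms (3/4)
8. 2535.211ms @ 6 + 633.803ms (3/2)
9. 3169.014ms @ 15/2 + 633.803ms (3/2)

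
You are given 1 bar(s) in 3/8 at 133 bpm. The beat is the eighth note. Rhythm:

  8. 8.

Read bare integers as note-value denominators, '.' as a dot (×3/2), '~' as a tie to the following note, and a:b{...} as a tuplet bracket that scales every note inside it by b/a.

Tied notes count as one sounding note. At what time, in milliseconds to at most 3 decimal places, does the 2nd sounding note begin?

note 2 onset = 3/2b = 676.692ms

1. 0.0ms @ 0 + 676.692ms (3/2)
2. 676.692ms @ 3/2 + 676.692ms (3/2)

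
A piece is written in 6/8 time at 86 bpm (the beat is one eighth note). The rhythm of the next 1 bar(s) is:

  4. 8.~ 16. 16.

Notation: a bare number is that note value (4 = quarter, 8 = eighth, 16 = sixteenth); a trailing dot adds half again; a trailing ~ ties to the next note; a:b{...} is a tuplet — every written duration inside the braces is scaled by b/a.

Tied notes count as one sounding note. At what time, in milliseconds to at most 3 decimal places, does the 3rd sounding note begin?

1. 0.0ms @ 0 + 2093.023ms (3)
2. 2093.023ms @ 3 + 1569.767ms (9/4)
3. 3662.791ms @ 21/4 + 523.256ms (3/4)

note 3 onset = 21/4b = 3662.791ms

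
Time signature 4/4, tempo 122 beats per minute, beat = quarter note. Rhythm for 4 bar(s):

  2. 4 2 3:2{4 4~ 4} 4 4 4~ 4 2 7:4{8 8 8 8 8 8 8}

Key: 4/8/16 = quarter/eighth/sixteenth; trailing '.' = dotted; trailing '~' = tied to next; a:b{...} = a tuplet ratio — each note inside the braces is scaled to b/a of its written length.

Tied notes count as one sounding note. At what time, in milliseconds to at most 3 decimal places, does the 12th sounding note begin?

1. 0.0ms @ 0 + 1475.41ms (3)
2. 1475.41ms @ 3 + 491.803ms (1)
3. 1967.213ms @ 4 + 983.607ms (2)
4. 2950.82ms @ 6 + 327.869ms (2/3)
5. 3278.689ms @ 20/3 + 655.738ms (4/3)
6. 3934.426ms @ 8 + 491.803ms (1)
7. 4426.23ms @ 9 + 491.803ms (1)
8. 4918.033ms @ 10 + 983.607ms (2)
9. 5901.639ms @ 12 + 983.607ms (2)
10. 6885.246ms @ 14 + 140.515ms (2/7)
11. 7025.761ms @ 100/7 + 140.515ms (2/7)
12. 7166.276ms @ 102/7 + 140.515ms (2/7)
13. 7306.792ms @ 104/7 + 140.515ms (2/7)
14. 7447.307ms @ 106/7 + 140.515ms (2/7)
15. 7587.822ms @ 108/7 + 140.515ms (2/7)
16. 7728.337ms @ 110/7 + 140.515ms (2/7)

note 12 onset = 102/7b = 7166.276ms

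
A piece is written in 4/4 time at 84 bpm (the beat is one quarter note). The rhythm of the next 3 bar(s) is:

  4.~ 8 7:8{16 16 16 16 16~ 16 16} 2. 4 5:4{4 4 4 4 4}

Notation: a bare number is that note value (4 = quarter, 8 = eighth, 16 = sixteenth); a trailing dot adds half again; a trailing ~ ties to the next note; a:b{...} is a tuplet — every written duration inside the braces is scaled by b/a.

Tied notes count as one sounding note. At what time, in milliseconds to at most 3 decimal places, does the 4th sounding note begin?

1. 0.0ms @ 0 + 1428.571ms (2)
2. 1428.571ms @ 2 + 204.082ms (2/7)
3. 1632.653ms @ 16/7 + 204.082ms (2/7)
4. 1836.735ms @ 18/7 + 204.082ms (2/7)
5. 2040.816ms @ 20/7 + 204.082ms (2/7)
6. 2244.898ms @ 22/7 + 408.163ms (4/7)
7. 2653.061ms @ 26/7 + 204.082ms (2/7)
8. 2857.143ms @ 4 + 2142.857ms (3)
9. 5000.0ms @ 7 + 714.286ms (1)
10. 5714.286ms @ 8 + 571.429ms (4/5)
11. 6285.714ms @ 44/5 + 571.429ms (4/5)
12. 6857.143ms @ 48/5 + 571.429ms (4/5)
13. 7428.571ms @ 52/5 + 571.429ms (4/5)
14. 8000.0ms @ 56/5 + 571.429ms (4/5)

note 4 onset = 18/7b = 1836.735ms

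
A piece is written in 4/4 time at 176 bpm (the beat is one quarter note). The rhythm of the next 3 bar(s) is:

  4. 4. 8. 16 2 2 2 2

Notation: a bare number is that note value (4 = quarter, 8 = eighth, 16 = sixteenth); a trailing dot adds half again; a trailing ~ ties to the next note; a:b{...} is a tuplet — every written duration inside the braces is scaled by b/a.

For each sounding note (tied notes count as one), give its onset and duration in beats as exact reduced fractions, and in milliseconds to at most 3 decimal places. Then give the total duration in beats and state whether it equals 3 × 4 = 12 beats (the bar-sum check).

1) 0.0ms=0b +511.364ms=3/2b
2) 511.364ms=3/2b +511.364ms=3/2b
3) 1022.727ms=3b +255.682ms=3/4b
4) 1278.409ms=15/4b +85.227ms=1/4b
5) 1363.636ms=4b +681.818ms=2b
6) 2045.455ms=6b +681.818ms=2b
7) 2727.273ms=8b +681.818ms=2b
8) 3409.091ms=10b +681.818ms=2b
Σ=12b of 12 (176bpm 4/4) — PASS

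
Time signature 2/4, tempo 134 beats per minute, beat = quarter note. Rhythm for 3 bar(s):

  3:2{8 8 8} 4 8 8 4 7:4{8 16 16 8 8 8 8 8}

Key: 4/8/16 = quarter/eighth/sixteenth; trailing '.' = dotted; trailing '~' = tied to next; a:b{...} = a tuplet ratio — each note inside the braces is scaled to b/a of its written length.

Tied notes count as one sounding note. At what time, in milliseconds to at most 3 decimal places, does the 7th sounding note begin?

note 7 onset = 3b = 1343.284ms

1. 0.0ms @ 0 + 149.254ms (1/3)
2. 149.254ms @ 1/3 + 149.254ms (1/3)
3. 298.507ms @ 2/3 + 149.254ms (1/3)
4. 447.761ms @ 1 + 447.761ms (1)
5. 895.522ms @ 2 + 223.881ms (1/2)
6. 1119.403ms @ 5/2 + 223.881ms (1/2)
7. 1343.284ms @ 3 + 447.761ms (1)
8. 1791.045ms @ 4 + 127.932ms (2/7)
9. 1918.977ms @ 30/7 + 63.966ms (1/7)
10. 1982.942ms @ 31/7 + 63.966ms (1/7)
11. 2046.908ms @ 32/7 + 127.932ms (2/7)
12. 2174.84ms @ 34/7 + 127.932ms (2/7)
13. 2302.772ms @ 36/7 + 127.932ms (2/7)
14. 2430.704ms @ 38/7 + 127.932ms (2/7)
15. 2558.635ms @ 40/7 + 127.932ms (2/7)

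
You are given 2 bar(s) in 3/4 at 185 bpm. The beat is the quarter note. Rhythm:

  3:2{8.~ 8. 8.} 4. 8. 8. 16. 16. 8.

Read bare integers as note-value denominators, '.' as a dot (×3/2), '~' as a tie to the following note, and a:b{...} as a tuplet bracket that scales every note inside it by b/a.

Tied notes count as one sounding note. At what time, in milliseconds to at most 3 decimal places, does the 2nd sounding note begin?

note 2 onset = 1b = 324.324ms

1. 0.0ms @ 0 + 324.324ms (1)
2. 324.324ms @ 1 + 162.162ms (1/2)
3. 486.486ms @ 3/2 + 486.486ms (3/2)
4. 972.973ms @ 3 + 243.243ms (3/4)
5. 1216.216ms @ 15/4 + 243.243ms (3/4)
6. 1459.459ms @ 9/2 + 121.622ms (3/8)
7. 1581.081ms @ 39/8 + 121.622ms (3/8)
8. 1702.703ms @ 21/4 + 243.243ms (3/4)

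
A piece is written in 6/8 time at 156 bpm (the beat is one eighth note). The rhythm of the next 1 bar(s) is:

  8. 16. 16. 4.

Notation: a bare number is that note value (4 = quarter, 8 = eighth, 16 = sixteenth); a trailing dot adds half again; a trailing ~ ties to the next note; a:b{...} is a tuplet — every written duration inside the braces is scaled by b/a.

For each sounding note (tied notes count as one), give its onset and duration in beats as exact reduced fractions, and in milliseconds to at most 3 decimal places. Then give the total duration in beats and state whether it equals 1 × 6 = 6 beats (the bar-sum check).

1) 0.0ms=0b +576.923ms=3/2b
2) 576.923ms=3/2b +288.462ms=3/4b
3) 865.385ms=9/4b +288.462ms=3/4b
4) 1153.846ms=3b +1153.846ms=3b
Σ=6b of 6 (156bpm 6/8) — PASS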